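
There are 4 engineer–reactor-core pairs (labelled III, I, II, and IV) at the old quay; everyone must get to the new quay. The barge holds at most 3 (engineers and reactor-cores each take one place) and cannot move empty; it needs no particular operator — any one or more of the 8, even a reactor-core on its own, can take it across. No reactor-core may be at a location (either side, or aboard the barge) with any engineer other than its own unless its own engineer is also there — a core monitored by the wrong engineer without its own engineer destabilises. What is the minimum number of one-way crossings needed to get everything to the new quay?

9

Counting alone: each trip to the new quay takes at most 3 across and each return brings at least 1 back, so after t trips out (and t−1 returns) at most 3t − (t−1) of the 8 are across; that first reaches 8 at t = 4, so at least 7 crossings are needed.
The safety rule pushes this higher. Following every safe sequence of crossings, the most of the 8 that can be at the new quay as the barge arrives there on crossing 7 is 7 — never all 8.
So no plan with fewer than 9 crossings exists, and this one achieves 9:
1. engineer III and reactor-core III cross → the new quay.
2. engineer III crosses ← the old quay.
3. engineer I, engineer III, and reactor-core I cross → the new quay.
4. engineer III and reactor-core III cross ← the old quay.
5. engineer II, engineer III, and engineer IV cross → the new quay.
6. reactor-core I crosses ← the old quay.
7. reactor-core I and reactor-core III cross → the new quay.
8. reactor-core III crosses ← the old quay.
9. reactor-core II, reactor-core III, and reactor-core IV cross → the new quay.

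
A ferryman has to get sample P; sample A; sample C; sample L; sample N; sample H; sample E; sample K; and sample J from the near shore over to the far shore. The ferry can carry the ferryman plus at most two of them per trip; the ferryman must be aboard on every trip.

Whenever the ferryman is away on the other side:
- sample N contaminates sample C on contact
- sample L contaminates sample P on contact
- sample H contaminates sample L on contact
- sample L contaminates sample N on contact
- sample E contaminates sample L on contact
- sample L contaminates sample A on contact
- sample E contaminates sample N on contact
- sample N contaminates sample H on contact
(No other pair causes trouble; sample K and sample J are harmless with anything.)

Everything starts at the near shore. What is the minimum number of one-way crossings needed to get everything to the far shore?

15

Counting alone: the ferryman can take at most 2 across per trip to the far shore, so moving all 9 needs at least 5 loaded trips out, with a return between consecutive ones — at least 9 crossings.
The safety rule pushes this higher. Following every safe sequence of crossings, the most of the 9 that can be at the far shore as the ferry arrives there on crossings 9, 11, 13 is 6, 7, 8 respectively — never all 9.
So no plan with fewer than 15 crossings exists, and this one achieves 15:
1. Ferryman goes to the far shore with sample L and sample N.
2. Ferryman goes back to the near shore with sample L.
3. Ferryman goes to the far shore with sample L and sample P.
4. Ferryman goes back to the near shore with sample L.
5. Ferryman goes to the far shore with sample A and sample L.
6. Ferryman goes back to the near shore with sample L.
7. Ferryman goes to the far shore with sample K and sample L.
8. Ferryman goes back to the near shore with sample L.
9. Ferryman goes to the far shore with sample J and sample L.
10. Ferryman goes back to the near shore with sample L.
11. Ferryman goes to the far shore with sample E and sample H.
12. Ferryman goes back to the near shore with sample N.
13. Ferryman goes to the far shore with sample C and sample L.
14. Ferryman goes back to the near shore with sample L.
15. Ferryman goes to the far shore with sample L and sample N.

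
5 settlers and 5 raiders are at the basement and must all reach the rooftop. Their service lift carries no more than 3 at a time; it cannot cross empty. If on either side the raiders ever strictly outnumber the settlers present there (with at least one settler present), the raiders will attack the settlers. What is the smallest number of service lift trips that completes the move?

11

Counting alone: each trip to the rooftop takes at most 3 across and each return brings at least 1 back, so after t trips out (and t−1 returns) at most 3t − (t−1) of the 10 are across; that first reaches 10 at t = 5, so at least 9 crossings are needed.
The safety rule pushes this higher. Following every safe sequence of crossings, the most of the 10 that can be at the rooftop as the service lift arrives there on crossing 9 is 9 — never all 10.
So no plan with fewer than 11 crossings exists, and this one achieves 11:
1. 2 raiders → the rooftop.  (the basement: 5S 3R; the rooftop: 0S 2R)
2. 1 raider ← the basement.  (the basement: 5S 4R; the rooftop: 0S 1R)
3. 3 raiders → the rooftop.  (the basement: 5S 1R; the rooftop: 0S 4R)
4. 1 raider ← the basement.  (the basement: 5S 2R; the rooftop: 0S 3R)
5. 3 settlers → the rooftop.  (the basement: 2S 2R; the rooftop: 3S 3R)
6. 1 settler and 1 raider ← the basement.  (the basement: 3S 3R; the rooftop: 2S 2R)
7. 3 settlers → the rooftop.  (the basement: 0S 3R; the rooftop: 5S 2R)
8. 1 raider ← the basement.  (the basement: 0S 4R; the rooftop: 5S 1R)
9. 2 raiders → the rooftop.  (the basement: 0S 2R; the rooftop: 5S 3R)
10. 1 raider ← the basement.  (the basement: 0S 3R; the rooftop: 5S 2R)
11. 3 raiders → the rooftop.  (the basement: 0S 0R; the rooftop: 5S 5R)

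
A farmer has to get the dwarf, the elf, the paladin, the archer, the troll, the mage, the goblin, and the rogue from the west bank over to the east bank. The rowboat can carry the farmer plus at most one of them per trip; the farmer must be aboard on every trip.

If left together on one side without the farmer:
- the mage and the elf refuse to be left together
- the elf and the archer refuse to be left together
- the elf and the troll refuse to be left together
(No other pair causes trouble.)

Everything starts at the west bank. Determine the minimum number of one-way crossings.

Following every safe sequence of crossings from the start, the most of the 8 that can be at the east bank as the rowboat arrives there on crossings 1, 3, 5, 7, 9, 11 is 1, 2, 3, 4, 5, 6 respectively; the best ever achieved is 6 of 8.
From crossing 13 on, no configuration arises that was not already reachable earlier: only 144 distinct safe configurations (who is on which side, and where the rowboat is) can ever be reached, none of them has everyone across, and every continuation just revisits them. So no valid plan exists.

impossible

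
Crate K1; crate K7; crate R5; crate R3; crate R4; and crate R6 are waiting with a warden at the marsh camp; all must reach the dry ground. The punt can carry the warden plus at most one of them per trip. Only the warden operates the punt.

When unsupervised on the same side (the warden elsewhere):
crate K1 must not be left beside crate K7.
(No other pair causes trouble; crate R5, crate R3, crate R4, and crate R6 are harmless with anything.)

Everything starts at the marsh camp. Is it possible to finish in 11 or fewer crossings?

Yes — this plan uses 11 crossings (≤ 11):
1. Warden goes to the dry ground with crate K1.
2. Warden goes back to the marsh camp alone.
3. Warden goes to the dry ground with crate R5.
4. Warden goes back to the marsh camp alone.
5. Warden goes to the dry ground with crate R3.
6. Warden goes back to the marsh camp alone.
7. Warden goes to the dry ground with crate R4.
8. Warden goes back to the marsh camp alone.
9. Warden goes to the dry ground with crate R6.
10. Warden goes back to the marsh camp alone.
11. Warden goes to the dry ground with crate K7.

Yes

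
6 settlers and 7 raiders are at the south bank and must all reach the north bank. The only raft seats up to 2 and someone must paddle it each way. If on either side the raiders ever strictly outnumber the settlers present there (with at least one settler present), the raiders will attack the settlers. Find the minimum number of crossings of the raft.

impossible

The raiders already outnumber the settlers at the south bank before anyone moves, so the starting position itself is disallowed.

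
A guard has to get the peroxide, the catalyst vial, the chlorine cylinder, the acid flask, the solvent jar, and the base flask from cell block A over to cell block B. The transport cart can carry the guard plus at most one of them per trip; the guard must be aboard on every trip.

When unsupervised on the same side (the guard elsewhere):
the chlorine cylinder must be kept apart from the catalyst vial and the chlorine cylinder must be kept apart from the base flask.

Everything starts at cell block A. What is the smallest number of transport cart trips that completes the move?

Counting alone: the guard can take at most 1 across per trip to cell block B, so moving all 6 needs at least 6 loaded trips out, with a return between consecutive ones — at least 11 crossings.
The safety rule pushes this higher. Following every safe sequence of crossings, the most of the 6 that can be at cell block B as the transport cart arrives there on crossing 11 is 5 — never all 6.
So no plan with fewer than 13 crossings exists, and this one achieves 13:
1. Guard goes to cell block B with the chlorine cylinder.  [cell block A: the acid flask, the base flask, the catalyst vial, the peroxide, the solvent jar | cell block B: the chlorine cylinder]
2. Guard goes back to cell block A alone.  [cell block A: the acid flask, the base flask, the catalyst vial, the peroxide, the solvent jar | cell block B: the chlorine cylinder]
3. Guard goes to cell block B with the peroxide.  [cell block A: the acid flask, the base flask, the catalyst vial, the solvent jar | cell block B: the chlorine cylinder, the peroxide]
4. Guard goes back to cell block A alone.  [cell block A: the acid flask, the base flask, the catalyst vial, the solvent jar | cell block B: the chlorine cylinder, the peroxide]
5. Guard goes to cell block B with the catalyst vial.  [cell block A: the acid flask, the base flask, the solvent jar | cell block B: the catalyst vial, the chlorine cylinder, the peroxide]
6. Guard goes back to cell block A with the chlorine cylinder.  [cell block A: the acid flask, the base flask, the chlorine cylinder, the solvent jar | cell block B: the catalyst vial, the peroxide]
7. Guard goes to cell block B with the base flask.  [cell block A: the acid flask, the chlorine cylinder, the solvent jar | cell block B: the base flask, the catalyst vial, the peroxide]
8. Guard goes back to cell block A alone.  [cell block A: the acid flask, the chlorine cylinder, the solvent jar | cell block B: the base flask, the catalyst vial, the peroxide]
9. Guard goes to cell block B with the acid flask.  [cell block A: the chlorine cylinder, the solvent jar | cell block B: the acid flask, the base flask, the catalyst vial, the peroxide]
10. Guard goes back to cell block A alone.  [cell block A: the chlorine cylinder, the solvent jar | cell block B: the acid flask, the base flask, the catalyst vial, the peroxide]
11. Guard goes to cell block B with the solvent jar.  [cell block A: the chlorine cylinder | cell block B: the acid flask, the base flask, the catalyst vial, the peroxide, the solvent jar]
12. Guard goes back to cell block A alone.  [cell block A: the chlorine cylinder | cell block B: the acid flask, the base flask, the catalyst vial, the peroxide, the solvent jar]
13. Guard goes to cell block B with the chlorine cylinder.  [cell block A: — | cell block B: the acid flask, the base flask, the catalyst vial, the chlorine cylinder, the peroxide, the solvent jar]

13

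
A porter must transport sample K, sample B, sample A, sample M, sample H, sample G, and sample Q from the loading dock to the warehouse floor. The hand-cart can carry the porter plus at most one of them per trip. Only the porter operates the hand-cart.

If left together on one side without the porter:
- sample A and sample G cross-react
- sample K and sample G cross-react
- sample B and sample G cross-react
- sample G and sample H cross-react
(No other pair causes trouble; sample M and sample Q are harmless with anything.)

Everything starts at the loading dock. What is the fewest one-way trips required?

Following every safe sequence of crossings from the start, the most of the 7 that can be at the warehouse floor as the hand-cart arrives there on crossings 1, 3, 5, 7 is 1, 2, 3, 4 respectively; the best ever achieved is 4 of 7.
From crossing 9 on, no configuration arises that was not already reachable earlier: only 44 distinct safe configurations (who is on which side, and where the hand-cart is) can ever be reached, none of them has everyone across, and every continuation just revisits them. So no valid plan exists.

impossible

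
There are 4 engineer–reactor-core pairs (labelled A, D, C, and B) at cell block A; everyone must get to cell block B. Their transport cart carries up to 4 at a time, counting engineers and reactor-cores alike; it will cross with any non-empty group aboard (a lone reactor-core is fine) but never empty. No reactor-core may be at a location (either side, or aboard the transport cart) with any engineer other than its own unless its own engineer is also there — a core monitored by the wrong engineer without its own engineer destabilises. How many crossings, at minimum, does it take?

Counting alone: each trip to cell block B takes at most 4 across and each return brings at least 1 back, so after t trips out (and t−1 returns) at most 4t − (t−1) of the 8 are across; that first reaches 8 at t = 3, so at least 5 crossings are needed.
The plan below uses exactly 5 crossings, so it is optimal:
1. engineer A and reactor-core A cross → cell block B.
2. engineer A crosses ← cell block A.
3. engineer A, engineer B, engineer C, and engineer D cross → cell block B.
4. reactor-core A crosses ← cell block A.
5. reactor-core A, reactor-core B, reactor-core C, and reactor-core D cross → cell block B.

5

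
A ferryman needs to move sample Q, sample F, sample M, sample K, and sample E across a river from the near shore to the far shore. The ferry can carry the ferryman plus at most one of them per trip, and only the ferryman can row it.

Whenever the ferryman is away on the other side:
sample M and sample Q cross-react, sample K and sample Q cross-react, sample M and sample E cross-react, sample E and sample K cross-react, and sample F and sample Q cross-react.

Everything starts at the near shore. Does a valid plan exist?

Whatever the first load, the items left behind include a forbidden pair without the ferryman. No opening move is safe, so no plan exists.

No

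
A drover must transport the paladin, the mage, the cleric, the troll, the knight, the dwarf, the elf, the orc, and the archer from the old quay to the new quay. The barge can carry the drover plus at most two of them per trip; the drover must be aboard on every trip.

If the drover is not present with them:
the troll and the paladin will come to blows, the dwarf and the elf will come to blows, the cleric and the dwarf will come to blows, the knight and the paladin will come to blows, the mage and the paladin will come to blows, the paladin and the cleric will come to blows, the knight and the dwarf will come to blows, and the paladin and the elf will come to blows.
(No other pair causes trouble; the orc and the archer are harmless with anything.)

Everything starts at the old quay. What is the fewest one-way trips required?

11

Counting alone: the drover can take at most 2 across per trip to the new quay, so moving all 9 needs at least 5 loaded trips out, with a return between consecutive ones — at least 9 crossings.
The safety rule pushes this higher. Following every safe sequence of crossings, the most of the 9 that can be at the new quay as the barge arrives there on crossing 9 is 7 — never all 9.
So no plan with fewer than 11 crossings exists, and this one achieves 11:
1. Drover goes to the new quay with the dwarf and the paladin.  [the old quay: the archer, the cleric, the elf, the knight, the mage, the orc, the troll | the new quay: the dwarf, the paladin]
2. Drover goes back to the old quay alone.  [the old quay: the archer, the cleric, the elf, the knight, the mage, the orc, the troll | the new quay: the dwarf, the paladin]
3. Drover goes to the new quay with the mage and the troll.  [the old quay: the archer, the cleric, the elf, the knight, the orc | the new quay: the dwarf, the mage, the paladin, the troll]
4. Drover goes back to the old quay with the paladin.  [the old quay: the archer, the cleric, the elf, the knight, the orc, the paladin | the new quay: the dwarf, the mage, the troll]
5. Drover goes to the new quay with the cleric and the paladin.  [the old quay: the archer, the elf, the knight, the orc | the new quay: the cleric, the dwarf, the mage, the paladin, the troll]
6. Drover goes back to the old quay with the dwarf and the paladin.  [the old quay: the archer, the dwarf, the elf, the knight, the orc, the paladin | the new quay: the cleric, the mage, the troll]
7. Drover goes to the new quay with the elf and the knight.  [the old quay: the archer, the dwarf, the orc, the paladin | the new quay: the cleric, the elf, the knight, the mage, the troll]
8. Drover goes back to the old quay alone.  [the old quay: the archer, the dwarf, the orc, the paladin | the new quay: the cleric, the elf, the knight, the mage, the troll]
9. Drover goes to the new quay with the archer and the orc.  [the old quay: the dwarf, the paladin | the new quay: the archer, the cleric, the elf, the knight, the mage, the orc, the troll]
10. Drover goes back to the old quay alone.  [the old quay: the dwarf, the paladin | the new quay: the archer, the cleric, the elf, the knight, the mage, the orc, the troll]
11. Drover goes to the new quay with the dwarf and the paladin.  [the old quay: — | the new quay: the archer, the cleric, the dwarf, the elf, the knight, the mage, the orc, the paladin, the troll]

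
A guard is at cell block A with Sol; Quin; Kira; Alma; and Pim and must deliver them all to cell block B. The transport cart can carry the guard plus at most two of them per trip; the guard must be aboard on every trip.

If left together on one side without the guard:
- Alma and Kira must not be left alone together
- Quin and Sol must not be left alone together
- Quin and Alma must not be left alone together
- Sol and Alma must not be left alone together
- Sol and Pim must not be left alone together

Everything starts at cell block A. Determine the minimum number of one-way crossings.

Counting alone: the guard can take at most 2 across per trip to cell block B, so moving all 5 needs at least 3 loaded trips out, with a return between consecutive ones — at least 5 crossings.
The safety rule pushes this higher. Following every safe sequence of crossings, the most of the 5 that can be at cell block B as the transport cart arrives there on crossing 5 is 4 — never all 5.
So no plan with fewer than 7 crossings exists, and this one achieves 7:
1. Guard goes to cell block B with Alma and Sol.  [cell block A: Kira, Pim, Quin | cell block B: Alma, Sol]
2. Guard goes back to cell block A with Sol.  [cell block A: Kira, Pim, Quin, Sol | cell block B: Alma]
3. Guard goes to cell block B with Kira and Sol.  [cell block A: Pim, Quin | cell block B: Alma, Kira, Sol]
4. Guard goes back to cell block A with Alma.  [cell block A: Alma, Pim, Quin | cell block B: Kira, Sol]
5. Guard goes to cell block B with Pim and Quin.  [cell block A: Alma | cell block B: Kira, Pim, Quin, Sol]
6. Guard goes back to cell block A with Sol.  [cell block A: Alma, Sol | cell block B: Kira, Pim, Quin]
7. Guard goes to cell block B with Alma and Sol.  [cell block A: — | cell block B: Alma, Kira, Pim, Quin, Sol]

7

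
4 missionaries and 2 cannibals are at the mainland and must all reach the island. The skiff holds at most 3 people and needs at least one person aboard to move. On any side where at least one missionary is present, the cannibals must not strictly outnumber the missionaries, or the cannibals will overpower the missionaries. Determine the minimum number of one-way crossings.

Counting alone: each trip to the island takes at most 3 across and each return brings at least 1 back, so after t trips out (and t−1 returns) at most 3t − (t−1) of the 6 are across; that first reaches 6 at t = 3, so at least 5 crossings are needed.
The plan below uses exactly 5 crossings, so it is optimal:
1. 2 cannibals → the island.  (the mainland: 4M 0C; the island: 0M 2C)
2. 1 cannibal ← the mainland.  (the mainland: 4M 1C; the island: 0M 1C)
3. 2 missionaries and 1 cannibal → the island.  (the mainland: 2M 0C; the island: 2M 2C)
4. 1 cannibal ← the mainland.  (the mainland: 2M 1C; the island: 2M 1C)
5. 2 missionaries and 1 cannibal → the island.  (the mainland: 0M 0C; the island: 4M 2C)

5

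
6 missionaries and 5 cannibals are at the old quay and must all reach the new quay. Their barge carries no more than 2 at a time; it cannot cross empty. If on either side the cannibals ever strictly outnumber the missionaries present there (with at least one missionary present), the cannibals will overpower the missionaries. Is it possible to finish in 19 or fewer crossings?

Yes — this plan uses 19 crossings (≤ 19):
1. 2 cannibals → the new quay.  (the old quay: 6M 3C; the new quay: 0M 2C)
2. 1 cannibal ← the old quay.  (the old quay: 6M 4C; the new quay: 0M 1C)
3. 2 cannibals → the new quay.  (the old quay: 6M 2C; the new quay: 0M 3C)
4. 1 cannibal ← the old quay.  (the old quay: 6M 3C; the new quay: 0M 2C)
5. 2 missionaries → the new quay.  (the old quay: 4M 3C; the new quay: 2M 2C)
6. 1 cannibal ← the old quay.  (the old quay: 4M 4C; the new quay: 2M 1C)
7. 1 missionary and 1 cannibal → the new quay.  (the old quay: 3M 3C; the new quay: 3M 2C)
8. 1 missionary ← the old quay.  (the old quay: 4M 3C; the new quay: 2M 2C)
9. 1 missionary and 1 cannibal → the new quay.  (the old quay: 3M 2C; the new quay: 3M 3C)
10. 1 cannibal ← the old quay.  (the old quay: 3M 3C; the new quay: 3M 2C)
11. 1 missionary and 1 cannibal → the new quay.  (the old quay: 2M 2C; the new quay: 4M 3C)
12. 1 missionary ← the old quay.  (the old quay: 3M 2C; the new quay: 3M 3C)
13. 1 missionary and 1 cannibal → the new quay.  (the old quay: 2M 1C; the new quay: 4M 4C)
14. 1 cannibal ← the old quay.  (the old quay: 2M 2C; the new quay: 4M 3C)
15. 1 missionary and 1 cannibal → the new quay.  (the old quay: 1M 1C; the new quay: 5M 4C)
16. 1 missionary ← the old quay.  (the old quay: 2M 1C; the new quay: 4M 4C)
17. 1 missionary and 1 cannibal → the new quay.  (the old quay: 1M 0C; the new quay: 5M 5C)
18. 1 cannibal ← the old quay.  (the old quay: 1M 1C; the new quay: 5M 4C)
19. 1 missionary and 1 cannibal → the new quay.  (the old quay: 0M 0C; the new quay: 6M 5C)

Yes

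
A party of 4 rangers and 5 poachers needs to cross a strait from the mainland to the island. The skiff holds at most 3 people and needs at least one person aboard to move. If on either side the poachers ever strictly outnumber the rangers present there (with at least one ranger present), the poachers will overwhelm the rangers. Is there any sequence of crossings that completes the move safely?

No

The poachers already outnumber the rangers at the mainland before anyone moves, so the starting position itself is disallowed.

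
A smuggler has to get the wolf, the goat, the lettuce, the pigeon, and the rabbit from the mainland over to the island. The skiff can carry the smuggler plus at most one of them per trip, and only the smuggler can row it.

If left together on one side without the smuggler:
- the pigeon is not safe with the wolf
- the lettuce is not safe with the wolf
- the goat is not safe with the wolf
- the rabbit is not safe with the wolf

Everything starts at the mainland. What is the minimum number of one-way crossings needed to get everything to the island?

Following every safe sequence of crossings from the start, the most of the 5 that can be at the island as the skiff arrives there on crossings 1, 3 is 1, 2 respectively; the best ever achieved is 2 of 5.
From crossing 5 on, no configuration arises that was not already reachable earlier: only 11 distinct safe configurations (who is on which side, and where the skiff is) can ever be reached, none of them has everyone across, and every continuation just revisits them. So no valid plan exists.

impossible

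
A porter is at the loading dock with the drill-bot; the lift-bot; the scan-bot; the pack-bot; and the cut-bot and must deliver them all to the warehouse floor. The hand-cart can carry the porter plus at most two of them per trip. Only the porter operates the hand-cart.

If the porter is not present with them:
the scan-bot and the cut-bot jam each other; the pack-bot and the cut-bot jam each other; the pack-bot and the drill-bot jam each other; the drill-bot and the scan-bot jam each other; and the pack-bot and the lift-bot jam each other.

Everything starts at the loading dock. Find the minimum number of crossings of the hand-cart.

7

Counting alone: the porter can take at most 2 across per trip to the warehouse floor, so moving all 5 needs at least 3 loaded trips out, with a return between consecutive ones — at least 5 crossings.
The safety rule pushes this higher. Following every safe sequence of crossings, the most of the 5 that can be at the warehouse floor as the hand-cart arrives there on crossing 5 is 4 — never all 5.
So no plan with fewer than 7 crossings exists, and this one achieves 7:
1. Porter goes to the warehouse floor with the pack-bot and the scan-bot.
2. Porter goes back to the loading dock alone.
3. Porter goes to the warehouse floor with the drill-bot.
4. Porter goes back to the loading dock with the pack-bot and the scan-bot.
5. Porter goes to the warehouse floor with the cut-bot and the lift-bot.
6. Porter goes back to the loading dock alone.
7. Porter goes to the warehouse floor with the pack-bot and the scan-bot.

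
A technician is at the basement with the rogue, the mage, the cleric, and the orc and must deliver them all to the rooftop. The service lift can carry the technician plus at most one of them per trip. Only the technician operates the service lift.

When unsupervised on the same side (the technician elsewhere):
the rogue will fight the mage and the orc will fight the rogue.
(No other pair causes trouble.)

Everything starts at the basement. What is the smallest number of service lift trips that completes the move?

Counting alone: the technician can take at most 1 across per trip to the rooftop, so moving all 4 needs at least 4 loaded trips out, with a return between consecutive ones — at least 7 crossings.
The safety rule pushes this higher. Following every safe sequence of crossings, the most of the 4 that can be at the rooftop as the service lift arrives there on crossing 7 is 3 — never all 4.
So no plan with fewer than 9 crossings exists, and this one achieves 9:
1. Technician goes to the rooftop with the rogue.
2. Technician goes back to the basement alone.
3. Technician goes to the rooftop with the mage.
4. Technician goes back to the basement with the rogue.
5. Technician goes to the rooftop with the orc.
6. Technician goes back to the basement alone.
7. Technician goes to the rooftop with the cleric.
8. Technician goes back to the basement alone.
9. Technician goes to the rooftop with the rogue.

9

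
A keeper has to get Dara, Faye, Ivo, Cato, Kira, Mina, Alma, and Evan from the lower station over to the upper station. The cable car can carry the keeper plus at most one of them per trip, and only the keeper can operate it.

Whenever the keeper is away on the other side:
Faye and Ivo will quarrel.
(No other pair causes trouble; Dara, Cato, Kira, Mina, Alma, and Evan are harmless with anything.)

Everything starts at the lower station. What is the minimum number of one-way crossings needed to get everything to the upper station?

15

Counting alone: the keeper can take at most 1 across per trip to the upper station, so moving all 8 needs at least 8 loaded trips out, with a return between consecutive ones — at least 15 crossings.
The plan below uses exactly 15 crossings, so it is optimal:
1. Keeper goes to the upper station with Faye.  [the lower station: Alma, Cato, Dara, Evan, Ivo, Kira, Mina | the upper station: Faye]
2. Keeper goes back to the lower station alone.  [the lower station: Alma, Cato, Dara, Evan, Ivo, Kira, Mina | the upper station: Faye]
3. Keeper goes to the upper station with Dara.  [the lower station: Alma, Cato, Evan, Ivo, Kira, Mina | the upper station: Dara, Faye]
4. Keeper goes back to the lower station alone.  [the lower station: Alma, Cato, Evan, Ivo, Kira, Mina | the upper station: Dara, Faye]
5. Keeper goes to the upper station with Cato.  [the lower station: Alma, Evan, Ivo, Kira, Mina | the upper station: Cato, Dara, Faye]
6. Keeper goes back to the lower station alone.  [the lower station: Alma, Evan, Ivo, Kira, Mina | the upper station: Cato, Dara, Faye]
7. Keeper goes to the upper station with Kira.  [the lower station: Alma, Evan, Ivo, Mina | the upper station: Cato, Dara, Faye, Kira]
8. Keeper goes back to the lower station alone.  [the lower station: Alma, Evan, Ivo, Mina | the upper station: Cato, Dara, Faye, Kira]
9. Keeper goes to the upper station with Mina.  [the lower station: Alma, Evan, Ivo | the upper station: Cato, Dara, Faye, Kira, Mina]
10. Keeper goes back to the lower station alone.  [the lower station: Alma, Evan, Ivo | the upper station: Cato, Dara, Faye, Kira, Mina]
11. Keeper goes to the upper station with Alma.  [the lower station: Evan, Ivo | the upper station: Alma, Cato, Dara, Faye, Kira, Mina]
12. Keeper goes back to the lower station alone.  [the lower station: Evan, Ivo | the upper station: Alma, Cato, Dara, Faye, Kira, Mina]
13. Keeper goes to the upper station with Evan.  [the lower station: Ivo | the upper station: Alma, Cato, Dara, Evan, Faye, Kira, Mina]
14. Keeper goes back to the lower station alone.  [the lower station: Ivo | the upper station: Alma, Cato, Dara, Evan, Faye, Kira, Mina]
15. Keeper goes to the upper station with Ivo.  [the lower station: — | the upper station: Alma, Cato, Dara, Evan, Faye, Ivo, Kira, Mina]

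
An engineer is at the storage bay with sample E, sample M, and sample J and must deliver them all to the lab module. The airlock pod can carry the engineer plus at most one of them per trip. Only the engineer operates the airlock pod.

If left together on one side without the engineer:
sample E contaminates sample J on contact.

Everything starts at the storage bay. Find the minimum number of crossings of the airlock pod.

5

Counting alone: the engineer can take at most 1 across per trip to the lab module, so moving all 3 needs at least 3 loaded trips out, with a return between consecutive ones — at least 5 crossings.
The plan below uses exactly 5 crossings, so it is optimal:
1. Engineer goes to the lab module with sample E.  [the storage bay: sample J, sample M | the lab module: sample E]
2. Engineer goes back to the storage bay alone.  [the storage bay: sample J, sample M | the lab module: sample E]
3. Engineer goes to the lab module with sample M.  [the storage bay: sample J | the lab module: sample E, sample M]
4. Engineer goes back to the storage bay alone.  [the storage bay: sample J | the lab module: sample E, sample M]
5. Engineer goes to the lab module with sample J.  [the storage bay: — | the lab module: sample E, sample J, sample M]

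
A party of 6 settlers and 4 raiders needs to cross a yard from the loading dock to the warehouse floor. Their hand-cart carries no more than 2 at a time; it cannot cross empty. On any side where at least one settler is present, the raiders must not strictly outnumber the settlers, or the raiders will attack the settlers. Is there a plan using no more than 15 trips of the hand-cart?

No

Counting alone: each trip to the warehouse floor takes at most 2 across and each return brings at least 1 back, so after t trips out (and t−1 returns) at most 2t − (t−1) of the 10 are across; that first reaches 10 at t = 9, so at least 17 crossings are needed.
Since 15 < 17, 15 crossings cannot be enough. (The shortest complete plan in fact takes 17:)
1. 2 raiders → the warehouse floor.  (the loading dock: 6S 2R; the warehouse floor: 0S 2R)
2. 1 raider ← the loading dock.  (the loading dock: 6S 3R; the warehouse floor: 0S 1R)
3. 2 raiders → the warehouse floor.  (the loading dock: 6S 1R; the warehouse floor: 0S 3R)
4. 1 raider ← the loading dock.  (the loading dock: 6S 2R; the warehouse floor: 0S 2R)
5. 2 settlers → the warehouse floor.  (the loading dock: 4S 2R; the warehouse floor: 2S 2R)
6. 1 raider ← the loading dock.  (the loading dock: 4S 3R; the warehouse floor: 2S 1R)
7. 1 settler and 1 raider → the warehouse floor.  (the loading dock: 3S 2R; the warehouse floor: 3S 2R)
8. 1 raider ← the loading dock.  (the loading dock: 3S 3R; the warehouse floor: 3S 1R)
9. 2 raiders → the warehouse floor.  (the loading dock: 3S 1R; the warehouse floor: 3S 3R)
10. 1 raider ← the loading dock.  (the loading dock: 3S 2R; the warehouse floor: 3S 2R)
11. 1 settler and 1 raider → the warehouse floor.  (the loading dock: 2S 1R; the warehouse floor: 4S 3R)
12. 1 raider ← the loading dock.  (the loading dock: 2S 2R; the warehouse floor: 4S 2R)
13. 2 raiders → the warehouse floor.  (the loading dock: 2S 0R; the warehouse floor: 4S 4R)
14. 1 raider ← the loading dock.  (the loading dock: 2S 1R; the warehouse floor: 4S 3R)
15. 1 settler and 1 raider → the warehouse floor.  (the loading dock: 1S 0R; the warehouse floor: 5S 4R)
16. 1 raider ← the loading dock.  (the loading dock: 1S 1R; the warehouse floor: 5S 3R)
17. 1 settler and 1 raider → the warehouse floor.  (the loading dock: 0S 0R; the warehouse floor: 6S 4R)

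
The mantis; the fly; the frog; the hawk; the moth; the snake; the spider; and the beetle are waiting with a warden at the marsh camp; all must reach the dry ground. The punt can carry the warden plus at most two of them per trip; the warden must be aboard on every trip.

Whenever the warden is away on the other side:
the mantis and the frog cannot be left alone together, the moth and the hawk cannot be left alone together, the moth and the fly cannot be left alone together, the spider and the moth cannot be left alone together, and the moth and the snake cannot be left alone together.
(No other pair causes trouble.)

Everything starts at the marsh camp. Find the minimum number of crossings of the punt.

9

Counting alone: the warden can take at most 2 across per trip to the dry ground, so moving all 8 needs at least 4 loaded trips out, with a return between consecutive ones — at least 7 crossings.
The safety rule pushes this higher. Following every safe sequence of crossings, the most of the 8 that can be at the dry ground as the punt arrives there on crossing 7 is 7 — never all 8.
So no plan with fewer than 9 crossings exists, and this one achieves 9:
1. Warden goes to the dry ground with the mantis and the moth.
2. Warden goes back to the marsh camp alone.
3. Warden goes to the dry ground with the beetle.
4. Warden goes back to the marsh camp alone.
5. Warden goes to the dry ground with the fly and the hawk.
6. Warden goes back to the marsh camp with the moth.
7. Warden goes to the dry ground with the snake and the spider.
8. Warden goes back to the marsh camp alone.
9. Warden goes to the dry ground with the frog and the moth.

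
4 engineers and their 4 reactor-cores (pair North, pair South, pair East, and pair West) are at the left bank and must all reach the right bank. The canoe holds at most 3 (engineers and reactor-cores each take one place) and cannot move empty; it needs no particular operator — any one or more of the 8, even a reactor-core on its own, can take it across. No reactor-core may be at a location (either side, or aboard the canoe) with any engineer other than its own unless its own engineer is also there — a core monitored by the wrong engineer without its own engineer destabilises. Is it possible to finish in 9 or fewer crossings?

Yes — this plan uses 9 crossings (≤ 9):
1. engineer North and reactor-core North cross → the right bank.
2. engineer North crosses ← the left bank.
3. engineer North, engineer South, and reactor-core South cross → the right bank.
4. engineer North and reactor-core North cross ← the left bank.
5. engineer East, engineer North, and engineer West cross → the right bank.
6. reactor-core South crosses ← the left bank.
7. reactor-core North and reactor-core South cross → the right bank.
8. reactor-core North crosses ← the left bank.
9. reactor-core East, reactor-core North, and reactor-core West cross → the right bank.

Yes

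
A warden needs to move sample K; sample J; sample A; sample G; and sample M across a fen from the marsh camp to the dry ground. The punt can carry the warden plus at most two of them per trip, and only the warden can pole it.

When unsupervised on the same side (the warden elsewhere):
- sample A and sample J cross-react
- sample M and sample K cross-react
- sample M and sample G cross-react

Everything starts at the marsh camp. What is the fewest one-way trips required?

Counting alone: the warden can take at most 2 across per trip to the dry ground, so moving all 5 needs at least 3 loaded trips out, with a return between consecutive ones — at least 5 crossings.
The plan below uses exactly 5 crossings, so it is optimal:
1. Warden goes to the dry ground with sample J and sample M.  [the marsh camp: sample A, sample G, sample K | the dry ground: sample J, sample M]
2. Warden goes back to the marsh camp alone.  [the marsh camp: sample A, sample G, sample K | the dry ground: sample J, sample M]
3. Warden goes to the dry ground with sample G and sample K.  [the marsh camp: sample A | the dry ground: sample G, sample J, sample K, sample M]
4. Warden goes back to the marsh camp with sample M.  [the marsh camp: sample A, sample M | the dry ground: sample G, sample J, sample K]
5. Warden goes to the dry ground with sample A and sample M.  [the marsh camp: — | the dry ground: sample A, sample G, sample J, sample K, sample M]

5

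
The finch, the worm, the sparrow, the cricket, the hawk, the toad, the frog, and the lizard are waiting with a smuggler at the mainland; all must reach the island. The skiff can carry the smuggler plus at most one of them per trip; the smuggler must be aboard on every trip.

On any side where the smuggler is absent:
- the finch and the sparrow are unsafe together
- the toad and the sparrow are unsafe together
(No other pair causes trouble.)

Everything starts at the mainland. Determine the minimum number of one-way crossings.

17

Counting alone: the smuggler can take at most 1 across per trip to the island, so moving all 8 needs at least 8 loaded trips out, with a return between consecutive ones — at least 15 crossings.
The safety rule pushes this higher. Following every safe sequence of crossings, the most of the 8 that can be at the island as the skiff arrives there on crossing 15 is 7 — never all 8.
So no plan with fewer than 17 crossings exists, and this one achieves 17:
1. Smuggler goes to the island with the sparrow.
2. Smuggler goes back to the mainland alone.
3. Smuggler goes to the island with the finch.
4. Smuggler goes back to the mainland with the sparrow.
5. Smuggler goes to the island with the toad.
6. Smuggler goes back to the mainland alone.
7. Smuggler goes to the island with the worm.
8. Smuggler goes back to the mainland alone.
9. Smuggler goes to the island with the cricket.
10. Smuggler goes back to the mainland alone.
11. Smuggler goes to the island with the hawk.
12. Smuggler goes back to the mainland alone.
13. Smuggler goes to the island with the frog.
14. Smuggler goes back to the mainland alone.
15. Smuggler goes to the island with the lizard.
16. Smuggler goes back to the mainland alone.
17. Smuggler goes to the island with the sparrow.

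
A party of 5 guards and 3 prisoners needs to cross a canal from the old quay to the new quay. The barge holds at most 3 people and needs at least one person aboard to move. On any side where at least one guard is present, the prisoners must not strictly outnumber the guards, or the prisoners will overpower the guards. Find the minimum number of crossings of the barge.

7

Counting alone: each trip to the new quay takes at most 3 across and each return brings at least 1 back, so after t trips out (and t−1 returns) at most 3t − (t−1) of the 8 are across; that first reaches 8 at t = 4, so at least 7 crossings are needed.
The plan below uses exactly 7 crossings, so it is optimal:
1. 2 prisoners → the new quay.  (the old quay: 5G 1P; the new quay: 0G 2P)
2. 1 prisoner ← the old quay.  (the old quay: 5G 2P; the new quay: 0G 1P)
3. 2 guards and 1 prisoner → the new quay.  (the old quay: 3G 1P; the new quay: 2G 2P)
4. 1 prisoner ← the old quay.  (the old quay: 3G 2P; the new quay: 2G 1P)
5. 1 guard and 2 prisoners → the new quay.  (the old quay: 2G 0P; the new quay: 3G 3P)
6. 1 prisoner ← the old quay.  (the old quay: 2G 1P; the new quay: 3G 2P)
7. 2 guards and 1 prisoner → the new quay.  (the old quay: 0G 0P; the new quay: 5G 3P)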